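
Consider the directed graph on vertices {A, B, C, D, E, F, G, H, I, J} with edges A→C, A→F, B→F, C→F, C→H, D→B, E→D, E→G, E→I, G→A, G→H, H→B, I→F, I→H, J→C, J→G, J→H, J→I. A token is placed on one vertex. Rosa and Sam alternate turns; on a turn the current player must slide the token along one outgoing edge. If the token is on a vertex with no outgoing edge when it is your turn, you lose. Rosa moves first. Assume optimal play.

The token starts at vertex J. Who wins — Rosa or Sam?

Rosa wins.

Compute win/loss labels from the base case upward. A position with no move is L. Any other position is W if it can reach an L in one move, else L.
Every edge goes from a vertex to one that appears earlier in the order F, B, H, C, A, I, G, J, D, E, so processing vertices in that order labels each vertex after all of its successors.
F: no outgoing edge → L
B: W (go to F, an L position)
H: L (sole option B(W) is W)
C: W (go to H, an L position)
A: W (go to F, an L position)
I: W (go to H, an L position)
G: W (go to H, an L position)
J: W (go to H, an L position)
D: L (sole option B(W) is W)
E: W (go to D, an L position)
From J Rosa can move to H, reaching an L position.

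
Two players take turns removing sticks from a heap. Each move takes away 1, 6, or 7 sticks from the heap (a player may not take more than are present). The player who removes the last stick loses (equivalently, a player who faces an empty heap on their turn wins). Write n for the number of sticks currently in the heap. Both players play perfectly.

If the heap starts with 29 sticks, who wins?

The second player wins.

Work bottom-up. With no move the player to move wins. Otherwise the position is W if at least one move leads to an L position for the opponent, and L if every move leads to a W.
n=0: no move; the opponent has just taken the last stick and therefore loses → W
n=1: L (sole option 0(W) is W)
n=2: W (go to 1, an L position)
n=3: L (sole option 2(W) is W)
n=4: W (go to 3, an L position)
n=5: L (sole option 4(W) is W)
n=6: W (go to 5, an L position)
n=7: W (go to 1, an L position)
n=8: W (go to 1, an L position)
n=9: W (go to 3, an L position)
n=10: W (go to 3, an L position)
n=11: W (go to 5, an L position)
n=12: W (go to 5, an L position)
n=13: L (options 12(W), 7(W), 6(W) are all W)
n=14: W (go to 13, an L position)
n=15: L (options 14(W), 9(W), 8(W) are all W)
n=16: W (go to 15, an L position)
n=17: L (options 16(W), 11(W), 10(W) are all W)
n=18: W (go to 17, an L position)
n=19: W (go to 13, an L position)
n=20: W (go to 13, an L position)
n=21: W (go to 15, an L position)
n=22: W (go to 15, an L position)
n=23: W (go to 17, an L position)
n=24: W (go to 17, an L position)
n=25: L (options 24(W), 19(W), 18(W) are all W)
n=26: W (go to 25, an L position)
n=27: L (options 26(W), 21(W), 20(W) are all W)
n=28: W (go to 27, an L position)
n=29: L (options 28(W), 23(W), 22(W) are all W)
Every move from 29 reaches a W position, so the mover loses.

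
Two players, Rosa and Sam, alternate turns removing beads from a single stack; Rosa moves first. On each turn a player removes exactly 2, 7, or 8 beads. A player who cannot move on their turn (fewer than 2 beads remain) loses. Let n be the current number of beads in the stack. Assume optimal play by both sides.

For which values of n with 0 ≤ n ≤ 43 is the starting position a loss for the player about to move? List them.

Positions with no move are L. A position that does have a move is losing for the player to move precisely when every available move leads to a winning position for the opponent. Fill in the labels:
n=0: no move → L
n=1: no move → L
n=2: →0(L), so W
n=3: →1(L), so W
n=4: →2(W) only, which is W, so L
n=5: →3(W) only, which is W, so L
n=6: →4(L), so W
n=7: →5(L), so W
n=8: →1(L), so W
n=9: →1(L), so W
n=10: →8(W), 3(W), 2(W) — all W, so L
n=11: →4(L), so W
n=12: →10(L), so W
n=13: →5(L), so W
n=14: →12(W), 7(W), 6(W) — all W, so L
n=15: →13(W), 8(W), 7(W) — all W, so L
n=16: →14(L), so W
n=17: →15(L), so W
n=18: →10(L), so W
n=19: →17(W), 12(W), 11(W) — all W, so L
n=20: →18(W), 13(W), 12(W) — all W, so L
n=21: →19(L), so W
n=22: →20(L), so W
n=23: →15(L), so W
n=24: →22(W), 17(W), 16(W) — all W, so L
n=25: →23(W), 18(W), 17(W) — all W, so L
n=26: →24(L), so W
n=27: →25(L), so W
n=28: →20(L), so W
n=29: →27(W), 22(W), 21(W) — all W, so L
n=30: →28(W), 23(W), 22(W) — all W, so L
n=31: →29(L), so W
n=32: →30(L), so W
n=33: →25(L), so W
n=34: →32(W), 27(W), 26(W) — all W, so L
n=35: →33(W), 28(W), 27(W) — all W, so L
n=36: →34(L), so W
n=37: →35(L), so W
n=38: →30(L), so W
n=39: →37(W), 32(W), 31(W) — all W, so L
n=40: →38(W), 33(W), 32(W) — all W, so L
n=41: →39(L), so W
n=42: →40(L), so W
n=43: →35(L), so W
The losing starting values of n are exactly the entries labelled L in this table (17 of them).

0, 1, 4, 5, 10, 14, 15, 19, 20, 24, 25, 29, 30, 34, 35, 39, 40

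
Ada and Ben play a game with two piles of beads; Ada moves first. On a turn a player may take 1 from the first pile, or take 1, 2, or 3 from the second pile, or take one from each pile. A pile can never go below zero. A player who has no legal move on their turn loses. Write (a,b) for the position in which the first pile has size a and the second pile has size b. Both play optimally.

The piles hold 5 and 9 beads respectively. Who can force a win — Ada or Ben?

Ada wins.

Build the W/L table. Terminal = L. A non-terminal position is W if it has a move to some L; otherwise it is L.
No move ever increases a pile, so every position that can arise here has a ≤ 5 and b ≤ 9; it is enough to label the cells with 0 ≤ a ≤ 5 and 0 ≤ b ≤ 9.
Every move lowers a or b (never raises either), so fill the grid row by row in increasing a, and left to right within a row: each cell's successors are then already labelled.
      b=0  b=1  b=2  b=3  b=4  b=5  b=6  b=7  b=8  b=9
a=0:    L    W    W    W    L    W    W    W    L    W
a=1:    W    W    L    W    W    W    L    W    W    W
a=2:    L    W    W    W    L    W    W    W    L    W
a=3:    W    W    L    W    W    W    L    W    W    W
a=4:    L    W    W    W    L    W    W    W    L    W
a=5:    W    W    L    W    W    W    L    W    W    W
Cells with no legal move (terminal, hence L): (0,0).
The remaining L cells, each justified by listing all of its moves:
(0,4): moves to (0,3)(W), (0,2)(W), (0,1)(W); every one is W ⇒ L
(0,8): moves to (0,7)(W), (0,6)(W), (0,5)(W); every one is W ⇒ L
(1,2): moves to (0,2)(W), (1,1)(W), (1,0)(W), (0,1)(W); every one is W ⇒ L
(1,6): moves to (0,6)(W), (1,5)(W), (1,4)(W), (1,3)(W), (0,5)(W); every one is W ⇒ L
(2,0): the only move is to (1,0)(W), a W ⇒ L
(2,4): moves to (1,4)(W), (2,3)(W), (2,2)(W), (2,1)(W), (1,3)(W); every one is W ⇒ L
(2,8): moves to (1,8)(W), (2,7)(W), (2,6)(W), (2,5)(W), (1,7)(W); every one is W ⇒ L
(3,2): moves to (2,2)(W), (3,1)(W), (3,0)(W), (2,1)(W); every one is W ⇒ L
(3,6): moves to (2,6)(W), (3,5)(W), (3,4)(W), (3,3)(W), (2,5)(W); every one is W ⇒ L
(4,0): the only move is to (3,0)(W), a W ⇒ L
(4,4): moves to (3,4)(W), (4,3)(W), (4,2)(W), (4,1)(W), (3,3)(W); every one is W ⇒ L
(4,8): moves to (3,8)(W), (4,7)(W), (4,6)(W), (4,5)(W), (3,7)(W); every one is W ⇒ L
(5,2): moves to (4,2)(W), (5,1)(W), (5,0)(W), (4,1)(W); every one is W ⇒ L
(5,6): moves to (4,6)(W), (5,5)(W), (5,4)(W), (5,3)(W), (4,5)(W); every one is W ⇒ L
Every other cell has at least one move into one of the L cells above, so it is W.
From (5,9) Ada can move to (5,6), reaching an L position.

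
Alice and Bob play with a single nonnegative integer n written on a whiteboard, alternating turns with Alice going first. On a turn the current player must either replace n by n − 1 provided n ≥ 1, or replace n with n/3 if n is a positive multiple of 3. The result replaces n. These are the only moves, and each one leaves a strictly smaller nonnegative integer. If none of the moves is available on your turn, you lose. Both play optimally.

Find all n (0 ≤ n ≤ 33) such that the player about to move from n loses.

0, 2, 4, 7, 9, 11, 13, 15, 17, 19, 22, 24, 26, 28, 30, 32

Classify positions by backward induction: terminal positions (no move available) are L. From any other position, the mover wins iff some move reaches an L.
n=0: no move → L
n=1: W (go to 0, an L position)
n=2: L (sole option 1(W) is W)
n=3: W (go to 2, an L position)
n=4: L (sole option 3(W) is W)
n=5: W (go to 4, an L position)
n=6: W (go to 2, an L position)
n=7: L (sole option 6(W) is W)
n=8: W (go to 7, an L position)
n=9: L (options 3(W), 8(W) are all W)
n=10: W (go to 9, an L position)
n=11: L (sole option 10(W) is W)
n=12: W (go to 4, an L position)
n=13: L (sole option 12(W) is W)
n=14: W (go to 13, an L position)
n=15: L (options 5(W), 14(W) are all W)
n=16: W (go to 15, an L position)
n=17: L (sole option 16(W) is W)
n=18: W (go to 17, an L position)
n=19: L (sole option 18(W) is W)
n=20: W (go to 19, an L position)
n=21: W (go to 7, an L position)
n=22: L (sole option 21(W) is W)
n=23: W (go to 22, an L position)
n=24: L (options 8(W), 23(W) are all W)
n=25: W (go to 24, an L position)
n=26: L (sole option 25(W) is W)
n=27: W (go to 9, an L position)
n=28: L (sole option 27(W) is W)
n=29: W (go to 28, an L position)
n=30: L (options 10(W), 29(W) are all W)
n=31: W (go to 30, an L position)
n=32: L (sole option 31(W) is W)
n=33: W (go to 11, an L position)
Reading off the rows marked L gives the requested list; there are 16 such values of n.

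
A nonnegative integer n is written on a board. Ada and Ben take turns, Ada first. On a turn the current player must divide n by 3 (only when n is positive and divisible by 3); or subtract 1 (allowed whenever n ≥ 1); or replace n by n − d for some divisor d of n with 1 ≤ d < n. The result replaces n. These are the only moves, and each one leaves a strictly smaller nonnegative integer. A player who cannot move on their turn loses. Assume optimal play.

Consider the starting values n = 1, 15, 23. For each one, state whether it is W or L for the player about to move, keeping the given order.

Positions with no move are L. A position that does have a move is losing for the player to move precisely when every available move leads to a winning position for the opponent. Fill in the labels:
n=0: no move → L
n=1: can move to 0, which is L ⇒ W
n=2: the only move is to 1(W), a W ⇒ L
n=3: can move to 2, which is L ⇒ W
n=4: can move to 2, which is L ⇒ W
n=5: the only move is to 4(W), a W ⇒ L
n=6: can move to 2, which is L ⇒ W
n=7: the only move is to 6(W), a W ⇒ L
n=8: can move to 7, which is L ⇒ W
n=9: moves to 3(W), 6(W), 8(W); every one is W ⇒ L
n=10: can move to 5, which is L ⇒ W
n=11: the only move is to 10(W), a W ⇒ L
n=12: can move to 9, which is L ⇒ W
n=13: the only move is to 12(W), a W ⇒ L
n=14: can move to 7, which is L ⇒ W
n=15: can move to 5, which is L ⇒ W
n=16: moves to 8(W), 12(W), 14(W), 15(W); every one is W ⇒ L
n=17: can move to 16, which is L ⇒ W
n=18: can move to 9, which is L ⇒ W
n=19: the only move is to 18(W), a W ⇒ L
n=20: can move to 16, which is L ⇒ W
n=21: can move to 7, which is L ⇒ W
n=22: can move to 11, which is L ⇒ W
n=23: the only move is to 22(W), a W ⇒ L

1: W, 15: W, 23: L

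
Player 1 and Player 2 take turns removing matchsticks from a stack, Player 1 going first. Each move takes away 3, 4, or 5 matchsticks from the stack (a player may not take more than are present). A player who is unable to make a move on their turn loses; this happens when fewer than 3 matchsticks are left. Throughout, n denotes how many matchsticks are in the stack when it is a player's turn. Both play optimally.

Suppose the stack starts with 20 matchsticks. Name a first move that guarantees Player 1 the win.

Remove 3, leaving 17.

Label each position W (a win for the player to move) or L (a loss). A position with no legal move is L; any other position is W exactly when some move reaches an L, and L when every move reaches a W.
n=0: no move → L
n=1: no move → L
n=2: no move → L
n=3: reaches L-position 0 → W
n=4: reaches L-position 1 → W
n=5: reaches L-position 2 → W
n=6: reaches L-position 2 → W
n=7: reaches L-position 2 → W
n=8: only reaches 5(W), 4(W), 3(W), all W → L
n=9: only reaches 6(W), 5(W), 4(W), all W → L
n=10: only reaches 7(W), 6(W), 5(W), all W → L
n=11: reaches L-position 8 → W
n=12: reaches L-position 9 → W
n=13: reaches L-position 10 → W
n=14: reaches L-position 10 → W
n=15: reaches L-position 10 → W
n=16: only reaches 13(W), 12(W), 11(W), all W → L
n=17: only reaches 14(W), 13(W), 12(W), all W → L
n=18: only reaches 15(W), 14(W), 13(W), all W → L
n=19: reaches L-position 16 → W
n=20: reaches L-position 17 → W
From 20, the L positions reachable in one move are: 17, 16. Any move reaching one of these is winning.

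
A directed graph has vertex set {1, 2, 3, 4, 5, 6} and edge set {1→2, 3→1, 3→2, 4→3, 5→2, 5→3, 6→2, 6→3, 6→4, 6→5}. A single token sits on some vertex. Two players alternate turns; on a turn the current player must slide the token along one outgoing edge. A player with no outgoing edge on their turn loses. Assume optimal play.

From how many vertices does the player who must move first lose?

Work bottom-up. With no move the player to move loses. Otherwise the position is W if at least one move leads to an L position for the opponent, and L if every move leads to a W.
Every edge goes from a vertex to one that appears earlier in the order 2, 1, 3, 5, 4, 6, so processing vertices in that order labels each vertex after all of its successors.
2: no outgoing edge → L
1: reaches L-position 2 → W
3: reaches L-position 2 → W
5: reaches L-position 2 → W
4: only reaches 3(W), which is W → L
6: reaches L-position 4 → W
The L vertices are 2, 4; that is 2 in all.

2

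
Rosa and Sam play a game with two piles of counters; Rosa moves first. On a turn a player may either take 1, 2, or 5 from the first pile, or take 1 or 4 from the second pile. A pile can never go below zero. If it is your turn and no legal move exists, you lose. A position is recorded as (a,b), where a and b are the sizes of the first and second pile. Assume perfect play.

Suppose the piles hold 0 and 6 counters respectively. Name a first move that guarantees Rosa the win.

Move to (0,5).

Classify positions by backward induction: terminal positions (no move available) are L. From any other position, the mover wins iff some move reaches an L.
No move ever increases a pile, so every position that can arise here has a ≤ 0 and b ≤ 6; it is enough to label the cells with 0 ≤ a ≤ 0 and 0 ≤ b ≤ 6.
Every move lowers a or b (never raises either), so fill the grid row by row in increasing a, and left to right within a row: each cell's successors are then already labelled.
      b=0  b=1  b=2  b=3  b=4  b=5  b=6
a=0:    L    W    L    W    W    L    W
Cells with no legal move (terminal, hence L): (0,0).
The remaining L cells, each justified by listing all of its moves:
(0,2): L (sole option (0,1)(W) is W)
(0,5): L (options (0,4)(W), (0,1)(W) are all W)
Every other cell has at least one move into one of the L cells above, so it is W.
From (0,6), the L positions reachable in one move are: (0,5), (0,2). Any move reaching one of these is winning.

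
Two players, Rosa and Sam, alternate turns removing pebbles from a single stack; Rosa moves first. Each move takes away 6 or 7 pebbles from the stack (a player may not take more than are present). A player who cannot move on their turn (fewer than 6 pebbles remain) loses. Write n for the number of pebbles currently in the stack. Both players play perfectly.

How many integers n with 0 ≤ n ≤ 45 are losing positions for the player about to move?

24

Label each position W (a win for the player to move) or L (a loss). A position with no legal move is L; any other position is W exactly when some move reaches an L, and L when every move reaches a W.
n=0: no move → L
n=1: no move → L
n=2: no move → L
n=3: no move → L
n=4: no move → L
n=5: no move → L
n=6: reaches L-position 0 → W
n=7: reaches L-position 1 → W
n=8: reaches L-position 2 → W
n=9: reaches L-position 3 → W
n=10: reaches L-position 4 → W
n=11: reaches L-position 5 → W
n=12: reaches L-position 5 → W
n=13: only reaches 7(W), 6(W), all W → L
n=14: only reaches 8(W), 7(W), all W → L
n=15: only reaches 9(W), 8(W), all W → L
n=16: only reaches 10(W), 9(W), all W → L
n=17: only reaches 11(W), 10(W), all W → L
n=18: only reaches 12(W), 11(W), all W → L
n=19: reaches L-position 13 → W
n=20: reaches L-position 14 → W
n=21: reaches L-position 15 → W
n=22: reaches L-position 16 → W
n=23: reaches L-position 17 → W
n=24: reaches L-position 18 → W
n=25: reaches L-position 18 → W
n=26: only reaches 20(W), 19(W), all W → L
n=27: only reaches 21(W), 20(W), all W → L
n=28: only reaches 22(W), 21(W), all W → L
n=29: only reaches 23(W), 22(W), all W → L
n=30: only reaches 24(W), 23(W), all W → L
n=31: only reaches 25(W), 24(W), all W → L
n=32: reaches L-position 26 → W
n=33: reaches L-position 27 → W
n=34: reaches L-position 28 → W
n=35: reaches L-position 29 → W
n=36: reaches L-position 30 → W
n=37: reaches L-position 31 → W
n=38: reaches L-position 31 → W
n=39: only reaches 33(W), 32(W), all W → L
n=40: only reaches 34(W), 33(W), all W → L
n=41: only reaches 35(W), 34(W), all W → L
n=42: only reaches 36(W), 35(W), all W → L
n=43: only reaches 37(W), 36(W), all W → L
n=44: only reaches 38(W), 37(W), all W → L
n=45: reaches L-position 39 → W
L entries with 0 ≤ n ≤ 45: n = 0, 1, 2, 3, 4, 5, 13, 14, 15, 16, 17, 18, 26, 27, 28, 29, 30, 31, 39, 40, 41, 42, 43, 44; that makes 24.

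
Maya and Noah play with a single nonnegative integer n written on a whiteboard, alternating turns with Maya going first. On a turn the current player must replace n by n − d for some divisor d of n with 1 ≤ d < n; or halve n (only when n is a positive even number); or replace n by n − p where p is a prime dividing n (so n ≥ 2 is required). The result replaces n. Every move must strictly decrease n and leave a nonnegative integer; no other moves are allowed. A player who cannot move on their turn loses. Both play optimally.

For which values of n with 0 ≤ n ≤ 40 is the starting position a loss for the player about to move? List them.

Work bottom-up. With no move the player to move loses. Otherwise the position is W if at least one move leads to an L position for the opponent, and L if every move leads to a W.
n=0: no move → L
n=1: no move → L
n=2: W (go to 0, an L position)
n=3: W (go to 0, an L position)
n=4: L (options 2(W), 3(W) are all W)
n=5: W (go to 0, an L position)
n=6: W (go to 4, an L position)
n=7: W (go to 0, an L position)
n=8: W (go to 4, an L position)
n=9: L (options 6(W), 8(W) are all W)
n=10: W (go to 9, an L position)
n=11: W (go to 0, an L position)
n=12: W (go to 9, an L position)
n=13: W (go to 0, an L position)
n=14: L (options 7(W), 12(W), 13(W) are all W)
n=15: W (go to 14, an L position)
n=16: W (go to 14, an L position)
n=17: W (go to 0, an L position)
n=18: W (go to 9, an L position)
n=19: W (go to 0, an L position)
n=20: L (options 10(W), 15(W), 16(W), 18(W), 19(W) are all W)
n=21: W (go to 14, an L position)
n=22: W (go to 20, an L position)
n=23: W (go to 0, an L position)
n=24: W (go to 20, an L position)
n=25: W (go to 20, an L position)
n=26: L (options 13(W), 24(W), 25(W) are all W)
n=27: W (go to 26, an L position)
n=28: W (go to 14, an L position)
n=29: W (go to 0, an L position)
n=30: W (go to 20, an L position)
n=31: W (go to 0, an L position)
n=32: L (options 16(W), 24(W), 28(W), 30(W), 31(W) are all W)
n=33: W (go to 32, an L position)
n=34: W (go to 32, an L position)
n=35: L (options 28(W), 30(W), 34(W) are all W)
n=36: W (go to 32, an L position)
n=37: W (go to 0, an L position)
n=38: L (options 19(W), 36(W), 37(W) are all W)
n=39: W (go to 26, an L position)
n=40: W (go to 20, an L position)
Reading off the rows marked L gives the requested list; there are 10 such values of n.

0, 1, 4, 9, 14, 20, 26, 32, 35, 38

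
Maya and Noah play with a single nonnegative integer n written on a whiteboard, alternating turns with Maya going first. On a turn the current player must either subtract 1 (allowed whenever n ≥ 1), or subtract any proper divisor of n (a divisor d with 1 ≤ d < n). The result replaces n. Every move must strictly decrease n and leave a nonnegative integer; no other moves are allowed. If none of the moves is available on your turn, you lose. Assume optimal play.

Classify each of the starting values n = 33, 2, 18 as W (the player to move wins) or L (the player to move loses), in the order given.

33: L, 2: L, 18: W

Label each position W (a win for the player to move) or L (a loss). A position with no legal move is L; any other position is W exactly when some move reaches an L, and L when every move reaches a W.
n=0: no move → L
n=1: reaches L-position 0 → W
n=2: only reaches 1(W), which is W → L
n=3: reaches L-position 2 → W
n=4: reaches L-position 2 → W
n=5: only reaches 4(W), which is W → L
n=6: reaches L-position 5 → W
n=7: only reaches 6(W), which is W → L
n=8: reaches L-position 7 → W
n=9: only reaches 6(W), 8(W), all W → L
n=10: reaches L-position 5 → W
n=11: only reaches 10(W), which is W → L
n=12: reaches L-position 9 → W
n=13: only reaches 12(W), which is W → L
n=14: reaches L-position 7 → W
n=15: only reaches 10(W), 12(W), 14(W), all W → L
n=16: reaches L-position 15 → W
n=17: only reaches 16(W), which is W → L
n=18: reaches L-position 9 → W
n=19: only reaches 18(W), which is W → L
n=20: reaches L-position 15 → W
n=21: only reaches 14(W), 18(W), 20(W), all W → L
n=22: reaches L-position 11 → W
n=23: only reaches 22(W), which is W → L
n=24: reaches L-position 21 → W
n=25: only reaches 20(W), 24(W), all W → L
n=26: reaches L-position 13 → W
n=27: only reaches 18(W), 24(W), 26(W), all W → L
n=28: reaches L-position 21 → W
n=29: only reaches 28(W), which is W → L
n=30: reaches L-position 15 → W
n=31: only reaches 30(W), which is W → L
n=32: reaches L-position 31 → W
n=33: only reaches 22(W), 30(W), 32(W), all W → L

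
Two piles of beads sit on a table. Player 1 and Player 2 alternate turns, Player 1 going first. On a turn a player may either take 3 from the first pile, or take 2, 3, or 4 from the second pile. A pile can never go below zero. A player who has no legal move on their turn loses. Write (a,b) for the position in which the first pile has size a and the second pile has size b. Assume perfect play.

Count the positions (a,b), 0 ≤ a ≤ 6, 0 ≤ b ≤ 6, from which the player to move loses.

Classify positions by backward induction: terminal positions (no move available) are L. From any other position, the mover wins iff some move reaches an L.
Every move lowers a or b (never raises either), so fill the grid row by row in increasing a, and left to right within a row: each cell's successors are then already labelled.
      b=0  b=1  b=2  b=3  b=4  b=5  b=6
a=0:    L    L    W    W    W    W    L
a=1:    L    L    W    W    W    W    L
a=2:    L    L    W    W    W    W    L
a=3:    W    W    L    L    W    W    W
a=4:    W    W    L    L    W    W    W
a=5:    W    W    L    L    W    W    W
a=6:    L    L    W    W    W    W    L
Cells with no legal move (terminal, hence L): (0,0), (0,1), (1,0), (1,1), (2,0), (2,1).
The remaining L cells, each justified by listing all of its moves:
(0,6): →(0,4)(W), (0,3)(W), (0,2)(W) — all W, so L
(1,6): →(1,4)(W), (1,3)(W), (1,2)(W) — all W, so L
(2,6): →(2,4)(W), (2,3)(W), (2,2)(W) — all W, so L
(3,2): →(0,2)(W), (3,0)(W) — all W, so L
(3,3): →(0,3)(W), (3,1)(W), (3,0)(W) — all W, so L
(4,2): →(1,2)(W), (4,0)(W) — all W, so L
(4,3): →(1,3)(W), (4,1)(W), (4,0)(W) — all W, so L
(5,2): →(2,2)(W), (5,0)(W) — all W, so L
(5,3): →(2,3)(W), (5,1)(W), (5,0)(W) — all W, so L
(6,0): →(3,0)(W) only, which is W, so L
(6,1): →(3,1)(W) only, which is W, so L
(6,6): →(3,6)(W), (6,4)(W), (6,3)(W), (6,2)(W) — all W, so L
Every other cell has at least one move into one of the L cells above, so it is W.
L cells per row: a=0: 3, a=1: 3, a=2: 3, a=3: 2, a=4: 2, a=5: 2, a=6: 3; total 18.

18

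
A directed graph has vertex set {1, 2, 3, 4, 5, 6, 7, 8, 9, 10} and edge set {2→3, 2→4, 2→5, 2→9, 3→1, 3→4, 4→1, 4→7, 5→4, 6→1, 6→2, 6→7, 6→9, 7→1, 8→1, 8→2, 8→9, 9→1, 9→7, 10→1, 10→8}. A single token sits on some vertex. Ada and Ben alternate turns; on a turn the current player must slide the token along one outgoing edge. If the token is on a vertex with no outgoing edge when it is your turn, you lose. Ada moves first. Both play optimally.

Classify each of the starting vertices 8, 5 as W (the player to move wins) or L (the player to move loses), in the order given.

Positions with no move are L. A position that does have a move is losing for the player to move precisely when every available move leads to a winning position for the opponent. Fill in the labels:
Every edge goes from a vertex to one that appears earlier in the order 1, 7, 4, 3, 5, 9, 2, 8, 6, 10, so processing vertices in that order labels each vertex after all of its successors.
1: no outgoing edge → L
7: W (go to 1, an L position)
4: W (go to 1, an L position)
3: W (go to 1, an L position)
5: L (sole option 4(W) is W)
9: W (go to 1, an L position)
2: W (go to 5, an L position)
8: W (go to 1, an L position)
6: W (go to 1, an L position)
10: W (go to 1, an L position)

8: W, 5: L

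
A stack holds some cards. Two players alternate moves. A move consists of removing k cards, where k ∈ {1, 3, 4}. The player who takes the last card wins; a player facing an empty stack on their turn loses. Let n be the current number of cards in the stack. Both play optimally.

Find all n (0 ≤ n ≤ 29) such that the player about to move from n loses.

Positions with no move are L. A position that does have a move is losing for the player to move precisely when every available move leads to a winning position for the opponent. Fill in the labels:
n=0: no move → L
n=1: →0(L), so W
n=2: →1(W) only, which is W, so L
n=3: →2(L), so W
n=4: →0(L), so W
n=5: →2(L), so W
n=6: →2(L), so W
n=7: →6(W), 4(W), 3(W) — all W, so L
n=8: →7(L), so W
n=9: →8(W), 6(W), 5(W) — all W, so L
n=10: →9(L), so W
n=11: →7(L), so W
n=12: →9(L), so W
n=13: →9(L), so W
n=14: →13(W), 11(W), 10(W) — all W, so L
n=15: →14(L), so W
n=16: →15(W), 13(W), 12(W) — all W, so L
n=17: →16(L), so W
n=18: →14(L), so W
n=19: →16(L), so W
n=20: →16(L), so W
n=21: →20(W), 18(W), 17(W) — all W, so L
n=22: →21(L), so W
n=23: →22(W), 20(W), 19(W) — all W, so L
n=24: →23(L), so W
n=25: →21(L), so W
n=26: →23(L), so W
n=27: →23(L), so W
n=28: →27(W), 25(W), 24(W) — all W, so L
n=29: →28(L), so W
Reading off the rows marked L gives the requested list; there are 9 such values of n.

0, 2, 7, 9, 14, 16, 21, 23, 28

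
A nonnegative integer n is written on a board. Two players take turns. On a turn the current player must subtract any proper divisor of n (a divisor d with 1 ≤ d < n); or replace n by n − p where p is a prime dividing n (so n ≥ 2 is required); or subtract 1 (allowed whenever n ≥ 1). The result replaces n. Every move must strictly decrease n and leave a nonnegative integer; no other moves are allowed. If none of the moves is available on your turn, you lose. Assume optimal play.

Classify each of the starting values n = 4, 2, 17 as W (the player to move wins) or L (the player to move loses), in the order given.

4: L, 2: W, 17: W

Compute win/loss labels from the base case upward. A position with no move is L. Any other position is W if it can reach an L in one move, else L.
n=0: no move → L
n=1: reaches L-position 0 → W
n=2: reaches L-position 0 → W
n=3: reaches L-position 0 → W
n=4: only reaches 2(W), 3(W), all W → L
n=5: reaches L-position 0 → W
n=6: reaches L-position 4 → W
n=7: reaches L-position 0 → W
n=8: reaches L-position 4 → W
n=9: only reaches 6(W), 8(W), all W → L
n=10: reaches L-position 9 → W
n=11: reaches L-position 0 → W
n=12: reaches L-position 9 → W
n=13: reaches L-position 0 → W
n=14: only reaches 7(W), 12(W), 13(W), all W → L
n=15: reaches L-position 14 → W
n=16: reaches L-position 14 → W
n=17: reaches L-position 0 → W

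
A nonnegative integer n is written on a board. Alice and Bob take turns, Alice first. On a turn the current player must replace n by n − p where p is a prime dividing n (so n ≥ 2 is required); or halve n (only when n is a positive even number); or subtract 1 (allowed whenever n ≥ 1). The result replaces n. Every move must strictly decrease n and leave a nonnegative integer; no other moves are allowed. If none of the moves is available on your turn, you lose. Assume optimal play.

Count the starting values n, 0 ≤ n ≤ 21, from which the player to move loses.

Positions with no move are L. A position that does have a move is losing for the player to move precisely when every available move leads to a winning position for the opponent. Fill in the labels:
n=0: no move → L
n=1: reaches L-position 0 → W
n=2: reaches L-position 0 → W
n=3: reaches L-position 0 → W
n=4: only reaches 2(W), 3(W), all W → L
n=5: reaches L-position 0 → W
n=6: reaches L-position 4 → W
n=7: reaches L-position 0 → W
n=8: reaches L-position 4 → W
n=9: only reaches 6(W), 8(W), all W → L
n=10: reaches L-position 9 → W
n=11: reaches L-position 0 → W
n=12: reaches L-position 9 → W
n=13: reaches L-position 0 → W
n=14: only reaches 7(W), 12(W), 13(W), all W → L
n=15: reaches L-position 14 → W
n=16: reaches L-position 14 → W
n=17: reaches L-position 0 → W
n=18: reaches L-position 9 → W
n=19: reaches L-position 0 → W
n=20: only reaches 10(W), 15(W), 18(W), 19(W), all W → L
n=21: reaches L-position 14 → W
L entries with 0 ≤ n ≤ 21: n = 0, 4, 9, 14, 20; that makes 5.

5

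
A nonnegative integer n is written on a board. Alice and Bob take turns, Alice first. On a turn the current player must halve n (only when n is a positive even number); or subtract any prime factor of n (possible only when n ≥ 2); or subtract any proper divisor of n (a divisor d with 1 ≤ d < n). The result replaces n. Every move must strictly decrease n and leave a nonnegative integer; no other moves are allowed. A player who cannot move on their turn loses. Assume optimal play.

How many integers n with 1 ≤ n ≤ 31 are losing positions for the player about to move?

Work bottom-up. With no move the player to move loses. Otherwise the position is W if at least one move leads to an L position for the opponent, and L if every move leads to a W.
n=0: no move → L
n=1: no move → L
n=2: can move to 0, which is L ⇒ W
n=3: can move to 0, which is L ⇒ W
n=4: moves to 2(W), 3(W); every one is W ⇒ L
n=5: can move to 0, which is L ⇒ W
n=6: can move to 4, which is L ⇒ W
n=7: can move to 0, which is L ⇒ W
n=8: can move to 4, which is L ⇒ W
n=9: moves to 6(W), 8(W); every one is W ⇒ L
n=10: can move to 9, which is L ⇒ W
n=11: can move to 0, which is L ⇒ W
n=12: can move to 9, which is L ⇒ W
n=13: can move to 0, which is L ⇒ W
n=14: moves to 7(W), 12(W), 13(W); every one is W ⇒ L
n=15: can move to 14, which is L ⇒ W
n=16: can move to 14, which is L ⇒ W
n=17: can move to 0, which is L ⇒ W
n=18: can move to 9, which is L ⇒ W
n=19: can move to 0, which is L ⇒ W
n=20: moves to 10(W), 15(W), 16(W), 18(W), 19(W); every one is W ⇒ L
n=21: can move to 14, which is L ⇒ W
n=22: can move to 20, which is L ⇒ W
n=23: can move to 0, which is L ⇒ W
n=24: can move to 20, which is L ⇒ W
n=25: can move to 20, which is L ⇒ W
n=26: moves to 13(W), 24(W), 25(W); every one is W ⇒ L
n=27: can move to 26, which is L ⇒ W
n=28: can move to 14, which is L ⇒ W
n=29: can move to 0, which is L ⇒ W
n=30: can move to 20, which is L ⇒ W
n=31: can move to 0, which is L ⇒ W
L entries with 1 ≤ n ≤ 31 (n=0 is outside the asked range and is not counted): n = 1, 4, 9, 14, 20, 26; that makes 6.

6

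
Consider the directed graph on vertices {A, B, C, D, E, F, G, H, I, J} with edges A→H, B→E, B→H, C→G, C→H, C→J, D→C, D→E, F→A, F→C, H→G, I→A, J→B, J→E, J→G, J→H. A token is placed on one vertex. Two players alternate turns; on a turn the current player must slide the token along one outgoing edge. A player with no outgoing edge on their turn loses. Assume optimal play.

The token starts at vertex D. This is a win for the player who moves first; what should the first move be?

Positions with no move are L. A position that does have a move is losing for the player to move precisely when every available move leads to a winning position for the opponent. Fill in the labels:
Every edge goes from a vertex to one that appears earlier in the order G, E, H, B, A, J, C, F, I, D, so processing vertices in that order labels each vertex after all of its successors.
G: no outgoing edge → L
E: no outgoing edge → L
H: reaches L-position G → W
B: reaches L-position E → W
A: only reaches H(W), which is W → L
J: reaches L-position E → W
C: reaches L-position G → W
F: reaches L-position A → W
I: reaches L-position A → W
D: reaches L-position E → W
From D, the L positions reachable in one move are: E.

Move to E.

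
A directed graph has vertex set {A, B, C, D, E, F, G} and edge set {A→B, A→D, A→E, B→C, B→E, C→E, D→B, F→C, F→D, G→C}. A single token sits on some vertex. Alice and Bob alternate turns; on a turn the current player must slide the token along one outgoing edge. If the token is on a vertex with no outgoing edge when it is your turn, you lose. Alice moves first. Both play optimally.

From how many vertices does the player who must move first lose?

3

Use the standard recursion: the mover loses at a terminal position; elsewhere, the mover wins exactly when some move hands the opponent an L position.
Every edge goes from a vertex to one that appears earlier in the order E, C, B, D, F, G, A, so processing vertices in that order labels each vertex after all of its successors.
E: no outgoing edge → L
C: can move to E, which is L ⇒ W
B: can move to E, which is L ⇒ W
D: the only move is to B(W), a W ⇒ L
F: can move to D, which is L ⇒ W
G: the only move is to C(W), a W ⇒ L
A: can move to D, which is L ⇒ W
The L vertices are D, E, G; that is 3 in all.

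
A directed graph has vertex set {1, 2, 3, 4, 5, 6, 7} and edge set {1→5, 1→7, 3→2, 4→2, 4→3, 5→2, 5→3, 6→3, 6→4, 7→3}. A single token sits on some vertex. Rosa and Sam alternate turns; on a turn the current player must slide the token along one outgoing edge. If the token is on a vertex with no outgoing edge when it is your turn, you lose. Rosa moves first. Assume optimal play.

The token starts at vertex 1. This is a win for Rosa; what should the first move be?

Move to 7.

Work bottom-up. With no move the player to move loses. Otherwise the position is W if at least one move leads to an L position for the opponent, and L if every move leads to a W.
Every edge goes from a vertex to one that appears earlier in the order 2, 3, 4, 7, 5, 1, 6, so processing vertices in that order labels each vertex after all of its successors.
2: no outgoing edge → L
3: reaches L-position 2 → W
4: reaches L-position 2 → W
7: only reaches 3(W), which is W → L
5: reaches L-position 2 → W
1: reaches L-position 7 → W
6: only reaches 4(W), 3(W), all W → L
From 1, the L positions reachable in one move are: 7.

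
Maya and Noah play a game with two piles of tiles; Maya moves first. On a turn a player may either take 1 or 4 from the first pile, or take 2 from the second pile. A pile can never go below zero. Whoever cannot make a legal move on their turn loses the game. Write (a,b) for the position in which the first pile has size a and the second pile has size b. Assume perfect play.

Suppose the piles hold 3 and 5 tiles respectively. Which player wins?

Build the W/L table. Terminal = L. A non-terminal position is W if it has a move to some L; otherwise it is L.
No move ever increases a pile, so every position that can arise here has a ≤ 3 and b ≤ 5; it is enough to label the cells with 0 ≤ a ≤ 3 and 0 ≤ b ≤ 5.
Every move lowers a or b (never raises either), so fill the grid row by row in increasing a, and left to right within a row: each cell's successors are then already labelled.
      b=0  b=1  b=2  b=3  b=4  b=5
a=0:    L    L    W    W    L    L
a=1:    W    W    L    L    W    W
a=2:    L    L    W    W    L    L
a=3:    W    W    L    L    W    W
Cells with no legal move (terminal, hence L): (0,0), (0,1).
The remaining L cells, each justified by listing all of its moves:
(0,4): L (sole option (0,2)(W) is W)
(0,5): L (sole option (0,3)(W) is W)
(1,2): L (options (0,2)(W), (1,0)(W) are all W)
(1,3): L (options (0,3)(W), (1,1)(W) are all W)
(2,0): L (sole option (1,0)(W) is W)
(2,1): L (sole option (1,1)(W) is W)
(2,4): L (options (1,4)(W), (2,2)(W) are all W)
(2,5): L (options (1,5)(W), (2,3)(W) are all W)
(3,2): L (options (2,2)(W), (3,0)(W) are all W)
(3,3): L (options (2,3)(W), (3,1)(W) are all W)
Every other cell has at least one move into one of the L cells above, so it is W.
The starting position (3,5) is W: Maya should move to (2,5), handing over an L position.

Maya wins.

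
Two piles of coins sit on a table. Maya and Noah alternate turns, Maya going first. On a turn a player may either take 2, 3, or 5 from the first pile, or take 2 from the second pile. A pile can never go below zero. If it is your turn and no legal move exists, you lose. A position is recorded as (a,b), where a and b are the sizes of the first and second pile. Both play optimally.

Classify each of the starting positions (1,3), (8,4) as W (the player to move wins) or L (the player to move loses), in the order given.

Label each position W (a win for the player to move) or L (a loss). A position with no legal move is L; any other position is W exactly when some move reaches an L, and L when every move reaches a W.
No move ever increases a pile, so every position that can arise here has a ≤ 8 and b ≤ 4; it is enough to label the cells with 0 ≤ a ≤ 8 and 0 ≤ b ≤ 4.
Every move lowers a or b (never raises either), so fill the grid row by row in increasing a, and left to right within a row: each cell's successors are then already labelled.
      b=0  b=1  b=2  b=3  b=4
a=0:    L    L    W    W    L
a=1:    L    L    W    W    L
a=2:    W    W    L    L    W
a=3:    W    W    L    L    W
a=4:    W    W    W    W    W
a=5:    W    W    W    W    W
a=6:    W    W    W    W    W
a=7:    L    L    W    W    L
a=8:    L    L    W    W    L
Cells with no legal move (terminal, hence L): (0,0), (0,1), (1,0), (1,1).
The remaining L cells, each justified by listing all of its moves:
(0,4): →(0,2)(W) only, which is W, so L
(1,4): →(1,2)(W) only, which is W, so L
(2,2): →(0,2)(W), (2,0)(W) — all W, so L
(2,3): →(0,3)(W), (2,1)(W) — all W, so L
(3,2): →(1,2)(W), (0,2)(W), (3,0)(W) — all W, so L
(3,3): →(1,3)(W), (0,3)(W), (3,1)(W) — all W, so L
(7,0): →(5,0)(W), (4,0)(W), (2,0)(W) — all W, so L
(7,1): →(5,1)(W), (4,1)(W), (2,1)(W) — all W, so L
(7,4): →(5,4)(W), (4,4)(W), (2,4)(W), (7,2)(W) — all W, so L
(8,0): →(6,0)(W), (5,0)(W), (3,0)(W) — all W, so L
(8,1): →(6,1)(W), (5,1)(W), (3,1)(W) — all W, so L
(8,4): →(6,4)(W), (5,4)(W), (3,4)(W), (8,2)(W) — all W, so L
Every other cell has at least one move into one of the L cells above, so it is W.
(1,3): the move to (1,1) reaches an L cell, so W
(8,4): one of the L cells justified above, so L

(1,3): W, (8,4): L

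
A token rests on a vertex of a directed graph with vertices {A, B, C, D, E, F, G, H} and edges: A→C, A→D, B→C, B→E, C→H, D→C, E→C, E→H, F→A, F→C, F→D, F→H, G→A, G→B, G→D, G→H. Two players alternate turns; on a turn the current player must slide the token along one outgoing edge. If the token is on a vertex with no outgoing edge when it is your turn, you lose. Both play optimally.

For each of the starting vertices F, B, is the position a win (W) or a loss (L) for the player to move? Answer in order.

Work bottom-up. With no move the player to move loses. Otherwise the position is W if at least one move leads to an L position for the opponent, and L if every move leads to a W.
Every edge goes from a vertex to one that appears earlier in the order H, C, E, D, A, F, B, G, so processing vertices in that order labels each vertex after all of its successors.
H: no outgoing edge → L
C: can move to H, which is L ⇒ W
E: can move to H, which is L ⇒ W
D: the only move is to C(W), a W ⇒ L
A: can move to D, which is L ⇒ W
F: can move to D, which is L ⇒ W
B: moves to E(W), C(W); every one is W ⇒ L
G: can move to B, which is L ⇒ W

F: W, B: L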